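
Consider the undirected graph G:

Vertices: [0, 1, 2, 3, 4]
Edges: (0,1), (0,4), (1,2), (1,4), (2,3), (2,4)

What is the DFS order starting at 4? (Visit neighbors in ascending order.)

DFS from vertex 4 (neighbors processed in ascending order):
Visit order: 4, 0, 1, 2, 3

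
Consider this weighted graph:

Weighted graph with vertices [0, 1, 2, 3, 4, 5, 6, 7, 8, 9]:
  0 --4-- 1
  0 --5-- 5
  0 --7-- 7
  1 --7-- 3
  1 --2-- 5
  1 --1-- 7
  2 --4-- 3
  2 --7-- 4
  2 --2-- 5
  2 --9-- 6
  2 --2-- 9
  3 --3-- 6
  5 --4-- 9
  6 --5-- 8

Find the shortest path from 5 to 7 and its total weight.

Using Dijkstra's algorithm from vertex 5:
Shortest path: 5 -> 1 -> 7
Total weight: 2 + 1 = 3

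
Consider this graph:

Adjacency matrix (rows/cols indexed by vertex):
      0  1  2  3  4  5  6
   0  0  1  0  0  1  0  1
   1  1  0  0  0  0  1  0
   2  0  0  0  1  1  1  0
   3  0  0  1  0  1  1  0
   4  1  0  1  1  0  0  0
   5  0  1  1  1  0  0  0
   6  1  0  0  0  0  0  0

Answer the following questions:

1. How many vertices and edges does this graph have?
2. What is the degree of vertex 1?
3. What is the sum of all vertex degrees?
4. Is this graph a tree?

Count: 7 vertices, 9 edges.
Vertex 1 has neighbors [0, 5], degree = 2.
Handshaking lemma: 2 * 9 = 18.
A tree on 7 vertices has 6 edges. This graph has 9 edges (3 extra). Not a tree.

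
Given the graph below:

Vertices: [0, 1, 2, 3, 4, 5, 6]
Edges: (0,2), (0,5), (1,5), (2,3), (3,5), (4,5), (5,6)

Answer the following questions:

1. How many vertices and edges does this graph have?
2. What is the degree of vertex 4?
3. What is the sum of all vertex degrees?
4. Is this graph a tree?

Count: 7 vertices, 7 edges.
Vertex 4 has neighbors [5], degree = 1.
Handshaking lemma: 2 * 7 = 14.
A tree on 7 vertices has 6 edges. This graph has 7 edges (1 extra). Not a tree.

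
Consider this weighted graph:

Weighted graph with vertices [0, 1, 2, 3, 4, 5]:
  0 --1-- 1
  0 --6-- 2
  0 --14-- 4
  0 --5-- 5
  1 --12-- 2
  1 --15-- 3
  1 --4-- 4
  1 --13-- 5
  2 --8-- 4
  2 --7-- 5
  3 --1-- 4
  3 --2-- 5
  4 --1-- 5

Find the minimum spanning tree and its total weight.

Applying Kruskal's algorithm (sort edges by weight, add if no cycle):
  Add (0,1) w=1
  Add (3,4) w=1
  Add (4,5) w=1
  Skip (3,5) w=2 (creates cycle)
  Add (1,4) w=4
  Skip (0,5) w=5 (creates cycle)
  Add (0,2) w=6
  Skip (2,5) w=7 (creates cycle)
  Skip (2,4) w=8 (creates cycle)
  Skip (1,2) w=12 (creates cycle)
  Skip (1,5) w=13 (creates cycle)
  Skip (0,4) w=14 (creates cycle)
  Skip (1,3) w=15 (creates cycle)
MST weight = 13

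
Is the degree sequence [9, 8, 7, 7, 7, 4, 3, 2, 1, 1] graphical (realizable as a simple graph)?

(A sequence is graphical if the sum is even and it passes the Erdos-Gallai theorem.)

Sum of degrees = 49. Sum is odd, so the sequence is NOT graphical.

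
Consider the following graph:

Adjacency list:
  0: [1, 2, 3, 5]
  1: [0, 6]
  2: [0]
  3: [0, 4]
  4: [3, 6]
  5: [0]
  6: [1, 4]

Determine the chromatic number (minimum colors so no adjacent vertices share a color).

The graph has a maximum clique of size 2 (lower bound on chromatic number).
A valid 3-coloring: {0: 0, 1: 1, 2: 1, 3: 1, 4: 0, 5: 1, 6: 2}.
No proper 2-coloring exists (verified by exhaustive search).
Chromatic number = 3.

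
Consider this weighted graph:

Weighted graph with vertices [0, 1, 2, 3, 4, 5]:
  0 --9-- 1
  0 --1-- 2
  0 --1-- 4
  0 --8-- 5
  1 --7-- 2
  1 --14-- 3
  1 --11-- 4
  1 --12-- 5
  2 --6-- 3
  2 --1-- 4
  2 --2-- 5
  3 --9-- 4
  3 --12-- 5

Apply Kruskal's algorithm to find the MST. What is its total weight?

Applying Kruskal's algorithm (sort edges by weight, add if no cycle):
  Add (0,2) w=1
  Add (0,4) w=1
  Skip (2,4) w=1 (creates cycle)
  Add (2,5) w=2
  Add (2,3) w=6
  Add (1,2) w=7
  Skip (0,5) w=8 (creates cycle)
  Skip (0,1) w=9 (creates cycle)
  Skip (3,4) w=9 (creates cycle)
  Skip (1,4) w=11 (creates cycle)
  Skip (1,5) w=12 (creates cycle)
  Skip (3,5) w=12 (creates cycle)
  Skip (1,3) w=14 (creates cycle)
MST weight = 17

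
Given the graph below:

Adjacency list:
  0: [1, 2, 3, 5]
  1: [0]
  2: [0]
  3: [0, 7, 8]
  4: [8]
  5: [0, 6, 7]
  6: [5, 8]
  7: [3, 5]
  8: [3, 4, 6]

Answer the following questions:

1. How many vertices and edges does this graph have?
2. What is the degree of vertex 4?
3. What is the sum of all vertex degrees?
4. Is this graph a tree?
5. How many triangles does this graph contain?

Count: 9 vertices, 10 edges.
Vertex 4 has neighbors [8], degree = 1.
Handshaking lemma: 2 * 10 = 20.
A tree on 9 vertices has 8 edges. This graph has 10 edges (2 extra). Not a tree.
Number of triangles = 0.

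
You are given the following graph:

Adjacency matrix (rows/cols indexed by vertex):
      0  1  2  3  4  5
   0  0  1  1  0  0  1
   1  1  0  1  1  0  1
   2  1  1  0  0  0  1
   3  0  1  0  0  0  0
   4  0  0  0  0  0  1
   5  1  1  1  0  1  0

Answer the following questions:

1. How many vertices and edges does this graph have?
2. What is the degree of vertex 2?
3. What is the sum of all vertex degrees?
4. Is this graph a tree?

Count: 6 vertices, 8 edges.
Vertex 2 has neighbors [0, 1, 5], degree = 3.
Handshaking lemma: 2 * 8 = 16.
A tree on 6 vertices has 5 edges. This graph has 8 edges (3 extra). Not a tree.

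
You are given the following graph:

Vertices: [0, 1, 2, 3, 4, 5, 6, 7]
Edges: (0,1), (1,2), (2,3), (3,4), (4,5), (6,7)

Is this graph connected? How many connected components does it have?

Checking connectivity: the graph has 2 connected component(s).
Components: [[0, 1, 2, 3, 4, 5], [6, 7]]. The graph is NOT connected.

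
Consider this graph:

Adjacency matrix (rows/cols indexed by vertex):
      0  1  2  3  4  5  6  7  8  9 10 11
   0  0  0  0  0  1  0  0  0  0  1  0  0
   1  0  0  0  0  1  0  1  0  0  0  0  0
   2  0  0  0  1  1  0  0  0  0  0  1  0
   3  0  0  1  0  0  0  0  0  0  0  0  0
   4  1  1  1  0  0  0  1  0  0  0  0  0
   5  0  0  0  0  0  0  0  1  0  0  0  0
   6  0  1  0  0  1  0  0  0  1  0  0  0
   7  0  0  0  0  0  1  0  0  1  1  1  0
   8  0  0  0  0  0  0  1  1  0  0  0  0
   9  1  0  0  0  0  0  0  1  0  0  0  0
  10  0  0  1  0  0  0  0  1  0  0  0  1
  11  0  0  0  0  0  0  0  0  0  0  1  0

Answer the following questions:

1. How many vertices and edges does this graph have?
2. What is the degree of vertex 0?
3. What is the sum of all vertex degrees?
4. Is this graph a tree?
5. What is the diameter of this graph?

Count: 12 vertices, 14 edges.
Vertex 0 has neighbors [4, 9], degree = 2.
Handshaking lemma: 2 * 14 = 28.
A tree on 12 vertices has 11 edges. This graph has 14 edges (3 extra). Not a tree.
Diameter (longest shortest path) = 4.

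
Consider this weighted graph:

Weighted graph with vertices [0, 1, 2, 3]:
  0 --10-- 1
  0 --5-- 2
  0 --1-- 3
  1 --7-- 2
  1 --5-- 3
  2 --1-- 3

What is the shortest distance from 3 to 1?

Using Dijkstra's algorithm from vertex 3:
Shortest path: 3 -> 1
Total weight: 5 = 5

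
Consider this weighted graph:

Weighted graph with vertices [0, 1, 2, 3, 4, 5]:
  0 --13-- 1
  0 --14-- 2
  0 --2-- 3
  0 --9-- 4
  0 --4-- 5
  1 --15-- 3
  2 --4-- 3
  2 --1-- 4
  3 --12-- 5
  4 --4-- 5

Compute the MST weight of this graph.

Applying Kruskal's algorithm (sort edges by weight, add if no cycle):
  Add (2,4) w=1
  Add (0,3) w=2
  Add (0,5) w=4
  Add (2,3) w=4
  Skip (4,5) w=4 (creates cycle)
  Skip (0,4) w=9 (creates cycle)
  Skip (3,5) w=12 (creates cycle)
  Add (0,1) w=13
  Skip (0,2) w=14 (creates cycle)
  Skip (1,3) w=15 (creates cycle)
MST weight = 24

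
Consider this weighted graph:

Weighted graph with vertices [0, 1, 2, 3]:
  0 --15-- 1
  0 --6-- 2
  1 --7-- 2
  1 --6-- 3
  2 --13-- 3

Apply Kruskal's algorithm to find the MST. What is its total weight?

Applying Kruskal's algorithm (sort edges by weight, add if no cycle):
  Add (0,2) w=6
  Add (1,3) w=6
  Add (1,2) w=7
  Skip (2,3) w=13 (creates cycle)
  Skip (0,1) w=15 (creates cycle)
MST weight = 19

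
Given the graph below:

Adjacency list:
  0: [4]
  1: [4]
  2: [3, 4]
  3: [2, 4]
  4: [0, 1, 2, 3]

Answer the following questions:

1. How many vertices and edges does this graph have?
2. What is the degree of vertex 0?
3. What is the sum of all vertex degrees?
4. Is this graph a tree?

Count: 5 vertices, 5 edges.
Vertex 0 has neighbors [4], degree = 1.
Handshaking lemma: 2 * 5 = 10.
A tree on 5 vertices has 4 edges. This graph has 5 edges (1 extra). Not a tree.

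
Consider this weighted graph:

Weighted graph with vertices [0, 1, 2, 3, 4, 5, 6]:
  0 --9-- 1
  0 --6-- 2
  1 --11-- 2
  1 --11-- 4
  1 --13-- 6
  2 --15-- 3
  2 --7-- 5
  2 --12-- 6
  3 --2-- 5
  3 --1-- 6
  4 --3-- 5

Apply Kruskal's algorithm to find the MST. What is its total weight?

Applying Kruskal's algorithm (sort edges by weight, add if no cycle):
  Add (3,6) w=1
  Add (3,5) w=2
  Add (4,5) w=3
  Add (0,2) w=6
  Add (2,5) w=7
  Add (0,1) w=9
  Skip (1,2) w=11 (creates cycle)
  Skip (1,4) w=11 (creates cycle)
  Skip (2,6) w=12 (creates cycle)
  Skip (1,6) w=13 (creates cycle)
  Skip (2,3) w=15 (creates cycle)
MST weight = 28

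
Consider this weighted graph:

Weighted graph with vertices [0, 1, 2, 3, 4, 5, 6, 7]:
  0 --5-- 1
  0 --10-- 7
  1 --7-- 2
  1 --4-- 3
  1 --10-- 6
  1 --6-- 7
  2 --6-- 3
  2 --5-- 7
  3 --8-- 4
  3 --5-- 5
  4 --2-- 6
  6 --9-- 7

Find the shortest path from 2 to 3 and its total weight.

Using Dijkstra's algorithm from vertex 2:
Shortest path: 2 -> 3
Total weight: 6 = 6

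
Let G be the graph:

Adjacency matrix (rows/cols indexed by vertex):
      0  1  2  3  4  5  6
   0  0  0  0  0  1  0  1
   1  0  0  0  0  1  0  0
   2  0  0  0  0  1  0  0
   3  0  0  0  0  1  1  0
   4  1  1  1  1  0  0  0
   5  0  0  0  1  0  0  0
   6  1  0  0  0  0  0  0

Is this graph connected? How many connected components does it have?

Checking connectivity: the graph has 1 connected component(s).
All vertices are reachable from each other. The graph IS connected.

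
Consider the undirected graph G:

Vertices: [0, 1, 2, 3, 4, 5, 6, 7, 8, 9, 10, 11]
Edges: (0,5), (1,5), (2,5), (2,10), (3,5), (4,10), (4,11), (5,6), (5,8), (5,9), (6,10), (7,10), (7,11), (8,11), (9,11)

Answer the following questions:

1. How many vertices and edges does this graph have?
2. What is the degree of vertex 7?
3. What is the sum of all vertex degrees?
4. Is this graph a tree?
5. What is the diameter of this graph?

Count: 12 vertices, 15 edges.
Vertex 7 has neighbors [10, 11], degree = 2.
Handshaking lemma: 2 * 15 = 30.
A tree on 12 vertices has 11 edges. This graph has 15 edges (4 extra). Not a tree.
Diameter (longest shortest path) = 4.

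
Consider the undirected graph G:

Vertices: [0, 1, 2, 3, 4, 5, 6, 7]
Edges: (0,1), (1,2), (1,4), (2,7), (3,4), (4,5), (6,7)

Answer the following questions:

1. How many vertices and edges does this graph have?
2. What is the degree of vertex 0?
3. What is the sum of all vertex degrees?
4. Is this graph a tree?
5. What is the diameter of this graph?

Count: 8 vertices, 7 edges.
Vertex 0 has neighbors [1], degree = 1.
Handshaking lemma: 2 * 7 = 14.
A graph is a tree iff it is connected and has exactly n-1 edges. This graph is connected (all 8 vertices in one component) and has 8-1 = 7 edges. It is a tree.
Diameter (longest shortest path) = 5.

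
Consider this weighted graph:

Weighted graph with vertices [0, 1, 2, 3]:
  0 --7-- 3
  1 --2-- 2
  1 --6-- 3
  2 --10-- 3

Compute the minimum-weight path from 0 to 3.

Using Dijkstra's algorithm from vertex 0:
Shortest path: 0 -> 3
Total weight: 7 = 7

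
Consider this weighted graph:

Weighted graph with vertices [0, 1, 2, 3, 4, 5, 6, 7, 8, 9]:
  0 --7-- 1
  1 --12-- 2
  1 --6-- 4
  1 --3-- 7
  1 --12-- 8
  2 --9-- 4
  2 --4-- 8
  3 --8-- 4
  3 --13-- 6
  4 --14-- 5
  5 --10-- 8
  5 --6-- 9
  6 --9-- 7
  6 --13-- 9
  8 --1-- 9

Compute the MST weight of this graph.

Applying Kruskal's algorithm (sort edges by weight, add if no cycle):
  Add (8,9) w=1
  Add (1,7) w=3
  Add (2,8) w=4
  Add (1,4) w=6
  Add (5,9) w=6
  Add (0,1) w=7
  Add (3,4) w=8
  Add (2,4) w=9
  Add (6,7) w=9
  Skip (5,8) w=10 (creates cycle)
  Skip (1,8) w=12 (creates cycle)
  Skip (1,2) w=12 (creates cycle)
  Skip (3,6) w=13 (creates cycle)
  Skip (6,9) w=13 (creates cycle)
  Skip (4,5) w=14 (creates cycle)
MST weight = 53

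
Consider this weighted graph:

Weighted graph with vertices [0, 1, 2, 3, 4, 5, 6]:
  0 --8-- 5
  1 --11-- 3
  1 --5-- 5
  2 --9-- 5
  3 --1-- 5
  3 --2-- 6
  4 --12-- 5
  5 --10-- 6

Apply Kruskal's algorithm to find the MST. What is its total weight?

Applying Kruskal's algorithm (sort edges by weight, add if no cycle):
  Add (3,5) w=1
  Add (3,6) w=2
  Add (1,5) w=5
  Add (0,5) w=8
  Add (2,5) w=9
  Skip (5,6) w=10 (creates cycle)
  Skip (1,3) w=11 (creates cycle)
  Add (4,5) w=12
MST weight = 37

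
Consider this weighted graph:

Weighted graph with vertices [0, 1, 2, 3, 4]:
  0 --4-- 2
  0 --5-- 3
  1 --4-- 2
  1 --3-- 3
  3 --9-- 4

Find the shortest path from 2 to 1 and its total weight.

Using Dijkstra's algorithm from vertex 2:
Shortest path: 2 -> 1
Total weight: 4 = 4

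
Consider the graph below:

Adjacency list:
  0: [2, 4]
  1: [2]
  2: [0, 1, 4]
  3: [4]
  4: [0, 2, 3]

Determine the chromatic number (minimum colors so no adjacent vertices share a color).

The graph has a maximum clique of size 3 (lower bound on chromatic number).
A valid 3-coloring: {0: 2, 1: 1, 2: 0, 3: 0, 4: 1}.
Chromatic number = 3.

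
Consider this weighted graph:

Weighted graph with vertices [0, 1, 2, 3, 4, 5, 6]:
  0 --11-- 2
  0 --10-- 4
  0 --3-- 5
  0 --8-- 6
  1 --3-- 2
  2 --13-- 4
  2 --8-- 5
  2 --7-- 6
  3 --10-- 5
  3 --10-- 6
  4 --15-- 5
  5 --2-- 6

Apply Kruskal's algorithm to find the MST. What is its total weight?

Applying Kruskal's algorithm (sort edges by weight, add if no cycle):
  Add (5,6) w=2
  Add (0,5) w=3
  Add (1,2) w=3
  Add (2,6) w=7
  Skip (0,6) w=8 (creates cycle)
  Skip (2,5) w=8 (creates cycle)
  Add (0,4) w=10
  Add (3,6) w=10
  Skip (3,5) w=10 (creates cycle)
  Skip (0,2) w=11 (creates cycle)
  Skip (2,4) w=13 (creates cycle)
  Skip (4,5) w=15 (creates cycle)
MST weight = 35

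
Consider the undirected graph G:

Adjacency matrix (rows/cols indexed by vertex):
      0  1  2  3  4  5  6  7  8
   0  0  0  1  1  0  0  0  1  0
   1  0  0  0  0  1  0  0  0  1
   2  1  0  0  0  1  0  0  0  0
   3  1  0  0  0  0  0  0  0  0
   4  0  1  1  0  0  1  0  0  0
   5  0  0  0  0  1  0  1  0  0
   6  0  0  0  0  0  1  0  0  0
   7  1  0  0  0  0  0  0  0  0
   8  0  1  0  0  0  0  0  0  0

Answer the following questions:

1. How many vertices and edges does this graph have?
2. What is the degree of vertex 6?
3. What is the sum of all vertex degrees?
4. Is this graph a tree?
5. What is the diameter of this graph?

Count: 9 vertices, 8 edges.
Vertex 6 has neighbors [5], degree = 1.
Handshaking lemma: 2 * 8 = 16.
A graph is a tree iff it is connected and has exactly n-1 edges. This graph is connected (all 9 vertices in one component) and has 9-1 = 8 edges. It is a tree.
Diameter (longest shortest path) = 5.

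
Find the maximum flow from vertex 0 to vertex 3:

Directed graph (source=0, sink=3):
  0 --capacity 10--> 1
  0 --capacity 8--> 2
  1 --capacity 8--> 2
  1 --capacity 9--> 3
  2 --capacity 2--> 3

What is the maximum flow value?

Computing max flow:
  Flow on (0->1): 10/10
  Flow on (0->2): 1/8
  Flow on (1->2): 1/8
  Flow on (1->3): 9/9
  Flow on (2->3): 2/2
Maximum flow = 11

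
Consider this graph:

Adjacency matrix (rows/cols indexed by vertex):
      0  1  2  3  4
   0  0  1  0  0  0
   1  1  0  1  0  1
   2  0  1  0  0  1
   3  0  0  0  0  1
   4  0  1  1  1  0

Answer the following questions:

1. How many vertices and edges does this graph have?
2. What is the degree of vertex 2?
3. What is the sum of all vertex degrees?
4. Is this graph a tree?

Count: 5 vertices, 5 edges.
Vertex 2 has neighbors [1, 4], degree = 2.
Handshaking lemma: 2 * 5 = 10.
A tree on 5 vertices has 4 edges. This graph has 5 edges (1 extra). Not a tree.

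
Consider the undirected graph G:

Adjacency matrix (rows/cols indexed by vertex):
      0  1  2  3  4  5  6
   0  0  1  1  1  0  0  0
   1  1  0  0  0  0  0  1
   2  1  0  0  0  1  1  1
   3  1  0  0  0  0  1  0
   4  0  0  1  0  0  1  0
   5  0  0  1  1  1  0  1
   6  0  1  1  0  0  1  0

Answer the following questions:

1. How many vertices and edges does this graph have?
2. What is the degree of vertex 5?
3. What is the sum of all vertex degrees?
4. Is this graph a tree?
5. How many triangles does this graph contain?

Count: 7 vertices, 10 edges.
Vertex 5 has neighbors [2, 3, 4, 6], degree = 4.
Handshaking lemma: 2 * 10 = 20.
A tree on 7 vertices has 6 edges. This graph has 10 edges (4 extra). Not a tree.
Number of triangles = 2.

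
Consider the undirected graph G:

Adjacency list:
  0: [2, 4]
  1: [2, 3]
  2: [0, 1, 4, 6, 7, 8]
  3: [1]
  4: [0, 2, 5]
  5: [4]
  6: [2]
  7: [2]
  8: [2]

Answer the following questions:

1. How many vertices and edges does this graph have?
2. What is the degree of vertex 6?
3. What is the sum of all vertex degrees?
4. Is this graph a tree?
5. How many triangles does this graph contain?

Count: 9 vertices, 9 edges.
Vertex 6 has neighbors [2], degree = 1.
Handshaking lemma: 2 * 9 = 18.
A tree on 9 vertices has 8 edges. This graph has 9 edges (1 extra). Not a tree.
Number of triangles = 1.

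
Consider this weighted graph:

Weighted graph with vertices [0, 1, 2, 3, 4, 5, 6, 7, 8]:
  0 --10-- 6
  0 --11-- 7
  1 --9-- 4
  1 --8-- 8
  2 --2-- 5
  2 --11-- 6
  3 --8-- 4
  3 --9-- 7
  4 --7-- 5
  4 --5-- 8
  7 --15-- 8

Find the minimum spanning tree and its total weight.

Applying Kruskal's algorithm (sort edges by weight, add if no cycle):
  Add (2,5) w=2
  Add (4,8) w=5
  Add (4,5) w=7
  Add (1,8) w=8
  Add (3,4) w=8
  Skip (1,4) w=9 (creates cycle)
  Add (3,7) w=9
  Add (0,6) w=10
  Add (0,7) w=11
  Skip (2,6) w=11 (creates cycle)
  Skip (7,8) w=15 (creates cycle)
MST weight = 60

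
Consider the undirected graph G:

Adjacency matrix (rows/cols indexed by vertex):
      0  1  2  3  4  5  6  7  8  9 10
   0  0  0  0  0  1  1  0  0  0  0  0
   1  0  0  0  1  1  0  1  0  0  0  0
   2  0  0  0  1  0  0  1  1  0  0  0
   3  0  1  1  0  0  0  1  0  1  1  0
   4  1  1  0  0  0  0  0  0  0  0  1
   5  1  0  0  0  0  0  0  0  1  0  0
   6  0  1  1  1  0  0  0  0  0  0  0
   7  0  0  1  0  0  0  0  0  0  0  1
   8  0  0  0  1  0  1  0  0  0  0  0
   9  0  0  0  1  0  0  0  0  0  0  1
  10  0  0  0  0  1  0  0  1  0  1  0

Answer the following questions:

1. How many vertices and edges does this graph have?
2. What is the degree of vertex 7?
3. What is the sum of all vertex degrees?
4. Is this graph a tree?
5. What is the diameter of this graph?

Count: 11 vertices, 15 edges.
Vertex 7 has neighbors [2, 10], degree = 2.
Handshaking lemma: 2 * 15 = 30.
A tree on 11 vertices has 10 edges. This graph has 15 edges (5 extra). Not a tree.
Diameter (longest shortest path) = 4.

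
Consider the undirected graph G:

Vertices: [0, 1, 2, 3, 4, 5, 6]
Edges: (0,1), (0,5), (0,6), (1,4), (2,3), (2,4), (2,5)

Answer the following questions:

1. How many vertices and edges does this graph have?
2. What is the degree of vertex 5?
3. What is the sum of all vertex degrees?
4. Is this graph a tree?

Count: 7 vertices, 7 edges.
Vertex 5 has neighbors [0, 2], degree = 2.
Handshaking lemma: 2 * 7 = 14.
A tree on 7 vertices has 6 edges. This graph has 7 edges (1 extra). Not a tree.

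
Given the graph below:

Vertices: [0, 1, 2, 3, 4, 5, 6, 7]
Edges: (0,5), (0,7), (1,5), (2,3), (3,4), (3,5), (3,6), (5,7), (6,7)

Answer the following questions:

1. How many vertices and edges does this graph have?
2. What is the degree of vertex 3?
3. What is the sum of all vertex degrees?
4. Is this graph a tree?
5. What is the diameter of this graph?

Count: 8 vertices, 9 edges.
Vertex 3 has neighbors [2, 4, 5, 6], degree = 4.
Handshaking lemma: 2 * 9 = 18.
A tree on 8 vertices has 7 edges. This graph has 9 edges (2 extra). Not a tree.
Diameter (longest shortest path) = 3.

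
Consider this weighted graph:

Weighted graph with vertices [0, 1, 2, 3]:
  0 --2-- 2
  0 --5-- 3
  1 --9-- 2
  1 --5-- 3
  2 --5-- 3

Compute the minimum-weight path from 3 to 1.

Using Dijkstra's algorithm from vertex 3:
Shortest path: 3 -> 1
Total weight: 5 = 5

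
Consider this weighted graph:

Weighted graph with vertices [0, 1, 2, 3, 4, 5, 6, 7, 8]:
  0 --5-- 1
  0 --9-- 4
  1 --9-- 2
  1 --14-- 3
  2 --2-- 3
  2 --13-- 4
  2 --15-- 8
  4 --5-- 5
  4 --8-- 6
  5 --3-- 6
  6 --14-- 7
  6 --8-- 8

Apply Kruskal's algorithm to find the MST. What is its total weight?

Applying Kruskal's algorithm (sort edges by weight, add if no cycle):
  Add (2,3) w=2
  Add (5,6) w=3
  Add (0,1) w=5
  Add (4,5) w=5
  Skip (4,6) w=8 (creates cycle)
  Add (6,8) w=8
  Add (0,4) w=9
  Add (1,2) w=9
  Skip (2,4) w=13 (creates cycle)
  Skip (1,3) w=14 (creates cycle)
  Add (6,7) w=14
  Skip (2,8) w=15 (creates cycle)
MST weight = 55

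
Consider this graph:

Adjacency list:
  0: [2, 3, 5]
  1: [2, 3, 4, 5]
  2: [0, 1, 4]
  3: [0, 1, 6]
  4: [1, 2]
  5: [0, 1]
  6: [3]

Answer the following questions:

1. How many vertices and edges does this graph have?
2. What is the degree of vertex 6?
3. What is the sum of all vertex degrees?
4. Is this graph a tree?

Count: 7 vertices, 9 edges.
Vertex 6 has neighbors [3], degree = 1.
Handshaking lemma: 2 * 9 = 18.
A tree on 7 vertices has 6 edges. This graph has 9 edges (3 extra). Not a tree.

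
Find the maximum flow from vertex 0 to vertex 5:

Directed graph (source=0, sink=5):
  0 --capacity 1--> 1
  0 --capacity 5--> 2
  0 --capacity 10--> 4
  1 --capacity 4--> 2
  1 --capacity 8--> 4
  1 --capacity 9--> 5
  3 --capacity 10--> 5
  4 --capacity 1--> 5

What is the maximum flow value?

Computing max flow:
  Flow on (0->1): 1/1
  Flow on (0->4): 1/10
  Flow on (1->5): 1/9
  Flow on (4->5): 1/1
Maximum flow = 2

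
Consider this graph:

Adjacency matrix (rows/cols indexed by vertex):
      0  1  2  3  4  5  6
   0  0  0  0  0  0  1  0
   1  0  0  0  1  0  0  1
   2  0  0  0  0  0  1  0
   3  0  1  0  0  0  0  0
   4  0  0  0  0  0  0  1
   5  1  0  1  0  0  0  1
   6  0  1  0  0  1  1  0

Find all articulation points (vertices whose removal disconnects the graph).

An articulation point is a vertex whose removal disconnects the graph.
Articulation points: [1, 5, 6]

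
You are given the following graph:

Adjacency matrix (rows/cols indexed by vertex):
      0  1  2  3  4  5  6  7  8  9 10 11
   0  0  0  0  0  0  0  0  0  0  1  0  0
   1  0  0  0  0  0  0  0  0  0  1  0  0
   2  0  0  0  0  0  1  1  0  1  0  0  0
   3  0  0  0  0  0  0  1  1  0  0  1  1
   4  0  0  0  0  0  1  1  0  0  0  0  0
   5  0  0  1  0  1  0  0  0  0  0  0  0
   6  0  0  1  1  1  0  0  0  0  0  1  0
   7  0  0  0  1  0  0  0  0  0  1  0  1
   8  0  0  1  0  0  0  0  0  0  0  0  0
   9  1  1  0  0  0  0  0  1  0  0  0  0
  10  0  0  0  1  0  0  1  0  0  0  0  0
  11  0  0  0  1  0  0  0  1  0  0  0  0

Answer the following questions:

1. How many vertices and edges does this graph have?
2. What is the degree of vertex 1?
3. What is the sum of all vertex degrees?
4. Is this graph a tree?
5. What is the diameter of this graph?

Count: 12 vertices, 14 edges.
Vertex 1 has neighbors [9], degree = 1.
Handshaking lemma: 2 * 14 = 28.
A tree on 12 vertices has 11 edges. This graph has 14 edges (3 extra). Not a tree.
Diameter (longest shortest path) = 6.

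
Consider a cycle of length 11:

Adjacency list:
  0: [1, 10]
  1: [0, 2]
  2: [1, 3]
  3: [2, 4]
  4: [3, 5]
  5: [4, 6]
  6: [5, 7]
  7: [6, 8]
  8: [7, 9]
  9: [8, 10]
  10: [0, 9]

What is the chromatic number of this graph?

This is an odd cycle (C_11). Odd cycles are not bipartite (any 2-coloring forces two adjacent vertices to match), and 3 colors suffice.
Chromatic number = 3.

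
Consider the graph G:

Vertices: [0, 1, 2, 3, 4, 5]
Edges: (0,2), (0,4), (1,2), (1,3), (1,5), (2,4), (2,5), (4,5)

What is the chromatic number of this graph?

The graph has a maximum clique of size 3 (lower bound on chromatic number).
A valid 3-coloring: {0: 2, 1: 1, 2: 0, 3: 0, 4: 1, 5: 2}.
Chromatic number = 3.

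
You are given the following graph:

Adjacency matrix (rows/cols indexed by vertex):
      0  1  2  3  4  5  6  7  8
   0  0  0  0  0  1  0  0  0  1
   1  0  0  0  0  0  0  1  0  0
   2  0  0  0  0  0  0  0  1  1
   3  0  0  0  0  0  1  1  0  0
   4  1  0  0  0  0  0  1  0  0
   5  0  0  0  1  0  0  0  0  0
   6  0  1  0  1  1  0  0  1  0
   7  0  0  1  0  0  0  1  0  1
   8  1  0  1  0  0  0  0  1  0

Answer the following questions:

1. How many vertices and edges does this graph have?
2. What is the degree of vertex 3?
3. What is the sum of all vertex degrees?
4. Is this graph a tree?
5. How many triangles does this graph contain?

Count: 9 vertices, 10 edges.
Vertex 3 has neighbors [5, 6], degree = 2.
Handshaking lemma: 2 * 10 = 20.
A tree on 9 vertices has 8 edges. This graph has 10 edges (2 extra). Not a tree.
Number of triangles = 1.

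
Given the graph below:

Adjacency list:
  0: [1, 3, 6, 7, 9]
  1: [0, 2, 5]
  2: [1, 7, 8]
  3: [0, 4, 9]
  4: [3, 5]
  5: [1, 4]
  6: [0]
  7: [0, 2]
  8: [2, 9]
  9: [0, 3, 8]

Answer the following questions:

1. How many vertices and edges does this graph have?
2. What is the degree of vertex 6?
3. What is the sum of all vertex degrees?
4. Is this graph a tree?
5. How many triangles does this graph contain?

Count: 10 vertices, 13 edges.
Vertex 6 has neighbors [0], degree = 1.
Handshaking lemma: 2 * 13 = 26.
A tree on 10 vertices has 9 edges. This graph has 13 edges (4 extra). Not a tree.
Number of triangles = 1.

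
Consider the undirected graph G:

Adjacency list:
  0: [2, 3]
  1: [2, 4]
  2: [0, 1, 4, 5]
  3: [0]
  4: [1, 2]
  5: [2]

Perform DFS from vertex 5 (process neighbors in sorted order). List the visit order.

DFS from vertex 5 (neighbors processed in ascending order):
Visit order: 5, 2, 0, 3, 1, 4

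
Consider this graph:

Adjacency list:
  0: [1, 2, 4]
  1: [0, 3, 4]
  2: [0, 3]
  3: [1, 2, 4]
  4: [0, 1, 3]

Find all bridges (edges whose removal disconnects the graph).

No bridges found. The graph is 2-edge-connected (no single edge removal disconnects it).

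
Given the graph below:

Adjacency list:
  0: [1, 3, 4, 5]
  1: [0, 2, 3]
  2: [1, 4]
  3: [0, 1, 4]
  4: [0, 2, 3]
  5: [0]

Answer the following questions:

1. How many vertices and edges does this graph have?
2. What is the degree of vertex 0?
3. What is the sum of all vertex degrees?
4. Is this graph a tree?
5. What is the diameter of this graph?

Count: 6 vertices, 8 edges.
Vertex 0 has neighbors [1, 3, 4, 5], degree = 4.
Handshaking lemma: 2 * 8 = 16.
A tree on 6 vertices has 5 edges. This graph has 8 edges (3 extra). Not a tree.
Diameter (longest shortest path) = 3.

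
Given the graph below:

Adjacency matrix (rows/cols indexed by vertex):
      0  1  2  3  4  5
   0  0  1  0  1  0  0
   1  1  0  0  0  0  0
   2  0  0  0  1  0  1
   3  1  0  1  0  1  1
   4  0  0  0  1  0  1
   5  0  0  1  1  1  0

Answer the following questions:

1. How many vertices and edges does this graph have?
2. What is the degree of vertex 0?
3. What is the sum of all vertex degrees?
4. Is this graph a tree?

Count: 6 vertices, 7 edges.
Vertex 0 has neighbors [1, 3], degree = 2.
Handshaking lemma: 2 * 7 = 14.
A tree on 6 vertices has 5 edges. This graph has 7 edges (2 extra). Not a tree.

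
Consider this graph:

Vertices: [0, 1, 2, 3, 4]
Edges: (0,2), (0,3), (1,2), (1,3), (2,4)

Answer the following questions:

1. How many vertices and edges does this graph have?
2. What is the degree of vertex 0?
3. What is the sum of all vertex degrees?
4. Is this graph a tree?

Count: 5 vertices, 5 edges.
Vertex 0 has neighbors [2, 3], degree = 2.
Handshaking lemma: 2 * 5 = 10.
A tree on 5 vertices has 4 edges. This graph has 5 edges (1 extra). Not a tree.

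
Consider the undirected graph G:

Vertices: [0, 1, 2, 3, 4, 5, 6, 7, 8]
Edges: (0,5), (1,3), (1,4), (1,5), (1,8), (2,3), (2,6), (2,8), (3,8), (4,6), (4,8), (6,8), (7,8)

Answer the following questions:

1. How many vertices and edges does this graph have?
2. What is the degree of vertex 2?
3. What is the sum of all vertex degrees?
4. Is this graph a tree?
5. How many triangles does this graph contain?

Count: 9 vertices, 13 edges.
Vertex 2 has neighbors [3, 6, 8], degree = 3.
Handshaking lemma: 2 * 13 = 26.
A tree on 9 vertices has 8 edges. This graph has 13 edges (5 extra). Not a tree.
Number of triangles = 5.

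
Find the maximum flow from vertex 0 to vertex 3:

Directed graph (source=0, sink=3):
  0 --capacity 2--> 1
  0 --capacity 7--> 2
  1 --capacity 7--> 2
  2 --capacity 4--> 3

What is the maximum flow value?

Computing max flow:
  Flow on (0->1): 2/2
  Flow on (0->2): 2/7
  Flow on (1->2): 2/7
  Flow on (2->3): 4/4
Maximum flow = 4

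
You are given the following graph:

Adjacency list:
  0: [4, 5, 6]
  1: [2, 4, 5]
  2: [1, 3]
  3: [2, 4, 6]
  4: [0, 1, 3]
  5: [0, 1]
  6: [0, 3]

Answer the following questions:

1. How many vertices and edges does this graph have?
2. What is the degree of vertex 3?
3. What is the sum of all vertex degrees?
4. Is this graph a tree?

Count: 7 vertices, 9 edges.
Vertex 3 has neighbors [2, 4, 6], degree = 3.
Handshaking lemma: 2 * 9 = 18.
A tree on 7 vertices has 6 edges. This graph has 9 edges (3 extra). Not a tree.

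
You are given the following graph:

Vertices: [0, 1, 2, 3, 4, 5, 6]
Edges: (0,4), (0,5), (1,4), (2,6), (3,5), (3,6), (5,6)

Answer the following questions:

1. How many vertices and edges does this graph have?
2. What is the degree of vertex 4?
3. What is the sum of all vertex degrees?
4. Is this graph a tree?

Count: 7 vertices, 7 edges.
Vertex 4 has neighbors [0, 1], degree = 2.
Handshaking lemma: 2 * 7 = 14.
A tree on 7 vertices has 6 edges. This graph has 7 edges (1 extra). Not a tree.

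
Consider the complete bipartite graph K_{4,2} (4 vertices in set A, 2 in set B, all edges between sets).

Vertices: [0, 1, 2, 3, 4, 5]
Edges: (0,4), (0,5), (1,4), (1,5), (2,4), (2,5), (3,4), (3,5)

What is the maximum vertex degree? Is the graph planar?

Set-A vertices have degree 2; set-B vertices have degree 4. Maximum degree = max(4,2) = 4.
min(4,2) <= 2, so K_{4,2} avoids a K_{3,3} subdivision and is planar.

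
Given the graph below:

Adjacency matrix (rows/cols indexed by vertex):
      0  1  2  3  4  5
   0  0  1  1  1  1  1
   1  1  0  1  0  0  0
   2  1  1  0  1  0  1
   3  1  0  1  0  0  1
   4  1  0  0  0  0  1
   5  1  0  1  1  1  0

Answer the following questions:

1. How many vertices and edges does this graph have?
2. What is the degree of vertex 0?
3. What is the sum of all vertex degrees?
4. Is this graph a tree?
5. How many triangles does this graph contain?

Count: 6 vertices, 10 edges.
Vertex 0 has neighbors [1, 2, 3, 4, 5], degree = 5.
Handshaking lemma: 2 * 10 = 20.
A tree on 6 vertices has 5 edges. This graph has 10 edges (5 extra). Not a tree.
Number of triangles = 6.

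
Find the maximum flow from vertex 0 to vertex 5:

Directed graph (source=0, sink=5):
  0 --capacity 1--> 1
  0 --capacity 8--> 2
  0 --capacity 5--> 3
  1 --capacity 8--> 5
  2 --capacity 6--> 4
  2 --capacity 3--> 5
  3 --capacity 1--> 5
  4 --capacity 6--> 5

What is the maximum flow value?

Computing max flow:
  Flow on (0->1): 1/1
  Flow on (0->2): 8/8
  Flow on (0->3): 1/5
  Flow on (1->5): 1/8
  Flow on (2->4): 5/6
  Flow on (2->5): 3/3
  Flow on (3->5): 1/1
  Flow on (4->5): 5/6
Maximum flow = 10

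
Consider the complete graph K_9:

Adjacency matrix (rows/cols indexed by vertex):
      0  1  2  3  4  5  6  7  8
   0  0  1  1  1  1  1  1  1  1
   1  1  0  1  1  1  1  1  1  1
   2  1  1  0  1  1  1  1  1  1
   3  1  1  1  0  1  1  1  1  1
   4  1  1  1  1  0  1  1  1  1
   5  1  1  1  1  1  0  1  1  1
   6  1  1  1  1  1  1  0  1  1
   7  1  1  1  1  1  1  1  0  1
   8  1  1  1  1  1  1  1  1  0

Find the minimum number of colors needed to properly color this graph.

In K_9, every vertex is adjacent to every other vertex.
Each vertex needs a unique color.
Chromatic number = 9.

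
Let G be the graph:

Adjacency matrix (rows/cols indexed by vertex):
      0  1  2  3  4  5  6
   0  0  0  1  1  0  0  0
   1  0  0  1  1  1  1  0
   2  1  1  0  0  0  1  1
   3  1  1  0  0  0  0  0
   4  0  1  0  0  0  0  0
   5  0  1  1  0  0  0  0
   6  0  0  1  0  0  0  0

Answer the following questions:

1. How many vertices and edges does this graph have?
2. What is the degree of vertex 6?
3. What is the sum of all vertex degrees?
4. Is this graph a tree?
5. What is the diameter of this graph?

Count: 7 vertices, 8 edges.
Vertex 6 has neighbors [2], degree = 1.
Handshaking lemma: 2 * 8 = 16.
A tree on 7 vertices has 6 edges. This graph has 8 edges (2 extra). Not a tree.
Diameter (longest shortest path) = 3.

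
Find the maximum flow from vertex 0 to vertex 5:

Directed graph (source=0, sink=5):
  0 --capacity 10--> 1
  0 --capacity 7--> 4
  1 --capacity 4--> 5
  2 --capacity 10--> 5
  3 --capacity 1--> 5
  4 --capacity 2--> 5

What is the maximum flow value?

Computing max flow:
  Flow on (0->1): 4/10
  Flow on (0->4): 2/7
  Flow on (1->5): 4/4
  Flow on (4->5): 2/2
Maximum flow = 6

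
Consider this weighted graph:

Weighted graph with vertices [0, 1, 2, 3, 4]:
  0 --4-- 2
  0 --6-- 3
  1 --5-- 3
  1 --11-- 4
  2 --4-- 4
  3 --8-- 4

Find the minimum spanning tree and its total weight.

Applying Kruskal's algorithm (sort edges by weight, add if no cycle):
  Add (0,2) w=4
  Add (2,4) w=4
  Add (1,3) w=5
  Add (0,3) w=6
  Skip (3,4) w=8 (creates cycle)
  Skip (1,4) w=11 (creates cycle)
MST weight = 19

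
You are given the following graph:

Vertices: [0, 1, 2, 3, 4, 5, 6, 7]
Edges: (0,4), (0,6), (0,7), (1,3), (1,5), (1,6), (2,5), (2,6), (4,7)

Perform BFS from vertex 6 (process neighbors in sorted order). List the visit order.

BFS from vertex 6 (neighbors processed in ascending order):
Visit order: 6, 0, 1, 2, 4, 7, 3, 5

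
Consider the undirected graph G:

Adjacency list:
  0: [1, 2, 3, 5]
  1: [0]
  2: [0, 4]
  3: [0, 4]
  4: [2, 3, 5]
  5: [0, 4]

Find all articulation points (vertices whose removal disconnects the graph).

An articulation point is a vertex whose removal disconnects the graph.
Articulation points: [0]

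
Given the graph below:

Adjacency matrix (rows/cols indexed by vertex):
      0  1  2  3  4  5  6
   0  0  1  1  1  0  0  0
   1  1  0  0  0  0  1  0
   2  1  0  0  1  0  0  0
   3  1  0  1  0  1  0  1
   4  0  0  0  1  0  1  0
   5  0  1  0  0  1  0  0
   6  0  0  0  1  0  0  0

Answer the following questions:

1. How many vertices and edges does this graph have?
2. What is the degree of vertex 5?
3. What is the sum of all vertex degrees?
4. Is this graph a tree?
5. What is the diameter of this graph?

Count: 7 vertices, 8 edges.
Vertex 5 has neighbors [1, 4], degree = 2.
Handshaking lemma: 2 * 8 = 16.
A tree on 7 vertices has 6 edges. This graph has 8 edges (2 extra). Not a tree.
Diameter (longest shortest path) = 3.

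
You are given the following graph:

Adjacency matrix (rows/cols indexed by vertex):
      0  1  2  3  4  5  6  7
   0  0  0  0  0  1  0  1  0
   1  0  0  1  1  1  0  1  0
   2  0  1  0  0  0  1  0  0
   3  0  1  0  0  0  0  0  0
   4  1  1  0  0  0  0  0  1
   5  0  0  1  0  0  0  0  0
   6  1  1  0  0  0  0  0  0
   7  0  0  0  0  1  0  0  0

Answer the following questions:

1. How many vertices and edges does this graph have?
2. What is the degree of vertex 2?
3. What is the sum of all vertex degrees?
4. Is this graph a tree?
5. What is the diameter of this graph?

Count: 8 vertices, 8 edges.
Vertex 2 has neighbors [1, 5], degree = 2.
Handshaking lemma: 2 * 8 = 16.
A tree on 8 vertices has 7 edges. This graph has 8 edges (1 extra). Not a tree.
Diameter (longest shortest path) = 4.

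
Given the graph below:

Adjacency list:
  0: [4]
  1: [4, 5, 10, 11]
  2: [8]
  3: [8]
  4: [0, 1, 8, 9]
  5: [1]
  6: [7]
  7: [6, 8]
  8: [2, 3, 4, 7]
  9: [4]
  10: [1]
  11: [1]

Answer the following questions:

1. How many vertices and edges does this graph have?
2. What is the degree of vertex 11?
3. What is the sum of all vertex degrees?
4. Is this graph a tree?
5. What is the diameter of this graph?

Count: 12 vertices, 11 edges.
Vertex 11 has neighbors [1], degree = 1.
Handshaking lemma: 2 * 11 = 22.
A graph is a tree iff it is connected and has exactly n-1 edges. This graph is connected (all 12 vertices in one component) and has 12-1 = 11 edges. It is a tree.
Diameter (longest shortest path) = 5.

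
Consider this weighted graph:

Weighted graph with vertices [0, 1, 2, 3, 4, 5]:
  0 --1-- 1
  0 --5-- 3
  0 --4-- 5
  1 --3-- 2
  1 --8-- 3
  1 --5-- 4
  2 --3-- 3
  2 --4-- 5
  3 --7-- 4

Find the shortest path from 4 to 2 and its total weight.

Using Dijkstra's algorithm from vertex 4:
Shortest path: 4 -> 1 -> 2
Total weight: 5 + 3 = 8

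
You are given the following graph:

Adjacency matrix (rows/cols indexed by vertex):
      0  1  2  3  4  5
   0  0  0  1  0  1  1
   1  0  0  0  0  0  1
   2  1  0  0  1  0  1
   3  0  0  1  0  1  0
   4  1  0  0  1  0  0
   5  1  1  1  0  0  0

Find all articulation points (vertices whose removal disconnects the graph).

An articulation point is a vertex whose removal disconnects the graph.
Articulation points: [5]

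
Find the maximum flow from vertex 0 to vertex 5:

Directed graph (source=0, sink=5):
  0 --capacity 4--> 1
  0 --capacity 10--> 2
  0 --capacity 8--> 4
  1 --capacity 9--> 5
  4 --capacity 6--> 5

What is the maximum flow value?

Computing max flow:
  Flow on (0->1): 4/4
  Flow on (0->4): 6/8
  Flow on (1->5): 4/9
  Flow on (4->5): 6/6
Maximum flow = 10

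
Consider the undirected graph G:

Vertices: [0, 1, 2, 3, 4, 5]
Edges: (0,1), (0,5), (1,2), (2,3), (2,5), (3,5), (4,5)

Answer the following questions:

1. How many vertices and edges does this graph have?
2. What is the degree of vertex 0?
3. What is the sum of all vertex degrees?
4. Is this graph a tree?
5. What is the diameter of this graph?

Count: 6 vertices, 7 edges.
Vertex 0 has neighbors [1, 5], degree = 2.
Handshaking lemma: 2 * 7 = 14.
A tree on 6 vertices has 5 edges. This graph has 7 edges (2 extra). Not a tree.
Diameter (longest shortest path) = 3.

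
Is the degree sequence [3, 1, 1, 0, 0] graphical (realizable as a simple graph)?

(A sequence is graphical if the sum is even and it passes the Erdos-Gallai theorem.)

Sum of degrees = 5. Sum is odd, so the sequence is NOT graphical.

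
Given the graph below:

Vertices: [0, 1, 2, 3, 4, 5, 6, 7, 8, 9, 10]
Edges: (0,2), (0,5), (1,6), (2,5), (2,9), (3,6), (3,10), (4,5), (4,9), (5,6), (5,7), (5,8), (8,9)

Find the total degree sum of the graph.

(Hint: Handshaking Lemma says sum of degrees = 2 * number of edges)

Count edges: 13 edges.
By Handshaking Lemma: sum of degrees = 2 * 13 = 26.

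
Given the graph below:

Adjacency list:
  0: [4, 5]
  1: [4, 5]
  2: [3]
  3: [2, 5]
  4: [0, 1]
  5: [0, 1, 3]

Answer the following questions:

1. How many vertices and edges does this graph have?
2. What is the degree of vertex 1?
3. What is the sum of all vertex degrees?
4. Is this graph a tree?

Count: 6 vertices, 6 edges.
Vertex 1 has neighbors [4, 5], degree = 2.
Handshaking lemma: 2 * 6 = 12.
A tree on 6 vertices has 5 edges. This graph has 6 edges (1 extra). Not a tree.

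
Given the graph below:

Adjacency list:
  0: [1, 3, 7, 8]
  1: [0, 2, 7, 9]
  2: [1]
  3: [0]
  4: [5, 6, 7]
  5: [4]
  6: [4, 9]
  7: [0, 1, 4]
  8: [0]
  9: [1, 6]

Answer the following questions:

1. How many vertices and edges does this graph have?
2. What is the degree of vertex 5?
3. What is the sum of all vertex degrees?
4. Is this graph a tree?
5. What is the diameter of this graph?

Count: 10 vertices, 11 edges.
Vertex 5 has neighbors [4], degree = 1.
Handshaking lemma: 2 * 11 = 22.
A tree on 10 vertices has 9 edges. This graph has 11 edges (2 extra). Not a tree.
Diameter (longest shortest path) = 4.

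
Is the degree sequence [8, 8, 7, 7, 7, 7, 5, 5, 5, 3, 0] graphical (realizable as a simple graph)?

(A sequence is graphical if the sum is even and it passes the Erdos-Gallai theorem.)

Sum of degrees = 62. Sum is even and passes Erdos-Gallai. The sequence IS graphical.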